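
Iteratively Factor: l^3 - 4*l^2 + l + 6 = (l - 3)*(l^2 - l - 2) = (l - 3)*(l - 2)*(l + 1)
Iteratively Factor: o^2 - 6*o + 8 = (o - 2)*(o - 4)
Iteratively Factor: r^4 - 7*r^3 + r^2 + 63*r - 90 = (r + 3)*(r^3 - 10*r^2 + 31*r - 30) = (r - 2)*(r + 3)*(r^2 - 8*r + 15) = (r - 3)*(r - 2)*(r + 3)*(r - 5)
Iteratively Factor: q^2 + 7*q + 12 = (q + 4)*(q + 3)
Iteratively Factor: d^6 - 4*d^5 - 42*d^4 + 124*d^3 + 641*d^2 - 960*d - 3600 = (d + 3)*(d^5 - 7*d^4 - 21*d^3 + 187*d^2 + 80*d - 1200) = (d - 5)*(d + 3)*(d^4 - 2*d^3 - 31*d^2 + 32*d + 240) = (d - 5)^2*(d + 3)*(d^3 + 3*d^2 - 16*d - 48) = (d - 5)^2*(d + 3)*(d + 4)*(d^2 - d - 12) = (d - 5)^2*(d - 4)*(d + 3)*(d + 4)*(d + 3)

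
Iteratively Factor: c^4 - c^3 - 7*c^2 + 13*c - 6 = (c + 3)*(c^3 - 4*c^2 + 5*c - 2) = (c - 2)*(c + 3)*(c^2 - 2*c + 1) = (c - 2)*(c - 1)*(c + 3)*(c - 1)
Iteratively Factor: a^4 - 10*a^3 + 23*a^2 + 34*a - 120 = (a - 4)*(a^3 - 6*a^2 - a + 30) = (a - 4)*(a - 3)*(a^2 - 3*a - 10) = (a - 5)*(a - 4)*(a - 3)*(a + 2)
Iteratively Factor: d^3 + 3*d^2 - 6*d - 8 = (d - 2)*(d^2 + 5*d + 4) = (d - 2)*(d + 1)*(d + 4)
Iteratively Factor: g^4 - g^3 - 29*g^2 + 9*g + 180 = (g + 3)*(g^3 - 4*g^2 - 17*g + 60) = (g - 5)*(g + 3)*(g^2 + g - 12) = (g - 5)*(g - 3)*(g + 3)*(g + 4)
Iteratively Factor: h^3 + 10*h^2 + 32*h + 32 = (h + 4)*(h^2 + 6*h + 8) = (h + 2)*(h + 4)*(h + 4)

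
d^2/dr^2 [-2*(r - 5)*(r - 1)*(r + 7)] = -12*r - 4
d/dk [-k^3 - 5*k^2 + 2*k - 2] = -3*k^2 - 10*k + 2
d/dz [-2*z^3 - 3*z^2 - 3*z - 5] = -6*z^2 - 6*z - 3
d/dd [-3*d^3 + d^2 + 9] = d*(2 - 9*d)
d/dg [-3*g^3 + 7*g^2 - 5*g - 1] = -9*g^2 + 14*g - 5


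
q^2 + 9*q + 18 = (q + 3)*(q + 6)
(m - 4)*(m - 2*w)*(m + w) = m^3 - m^2*w - 4*m^2 - 2*m*w^2 + 4*m*w + 8*w^2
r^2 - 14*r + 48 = (r - 8)*(r - 6)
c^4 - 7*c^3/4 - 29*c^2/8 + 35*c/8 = c*(c - 5/2)*(c - 1)*(c + 7/4)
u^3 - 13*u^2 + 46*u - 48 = (u - 8)*(u - 3)*(u - 2)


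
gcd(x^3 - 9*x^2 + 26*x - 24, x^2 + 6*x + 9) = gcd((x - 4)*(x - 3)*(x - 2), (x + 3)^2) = 1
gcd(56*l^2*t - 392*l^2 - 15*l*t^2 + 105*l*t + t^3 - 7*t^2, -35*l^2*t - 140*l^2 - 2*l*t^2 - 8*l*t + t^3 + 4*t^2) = -7*l + t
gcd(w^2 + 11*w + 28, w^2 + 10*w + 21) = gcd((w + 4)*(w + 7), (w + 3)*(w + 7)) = w + 7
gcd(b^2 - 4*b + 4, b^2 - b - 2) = b - 2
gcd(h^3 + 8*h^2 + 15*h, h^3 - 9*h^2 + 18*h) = h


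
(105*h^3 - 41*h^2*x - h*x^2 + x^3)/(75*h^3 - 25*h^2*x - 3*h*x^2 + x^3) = (7*h + x)/(5*h + x)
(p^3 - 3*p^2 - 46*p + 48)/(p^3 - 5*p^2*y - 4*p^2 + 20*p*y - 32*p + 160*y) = (-p^2 - 5*p + 6)/(-p^2 + 5*p*y - 4*p + 20*y)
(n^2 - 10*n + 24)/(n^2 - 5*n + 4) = (n - 6)/(n - 1)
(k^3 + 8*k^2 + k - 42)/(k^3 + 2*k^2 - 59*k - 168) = (k - 2)/(k - 8)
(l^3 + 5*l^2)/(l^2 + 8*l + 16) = l^2*(l + 5)/(l^2 + 8*l + 16)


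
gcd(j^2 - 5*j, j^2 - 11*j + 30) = j - 5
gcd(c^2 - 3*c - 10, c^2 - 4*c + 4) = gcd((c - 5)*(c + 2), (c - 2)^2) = 1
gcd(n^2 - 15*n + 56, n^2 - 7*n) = n - 7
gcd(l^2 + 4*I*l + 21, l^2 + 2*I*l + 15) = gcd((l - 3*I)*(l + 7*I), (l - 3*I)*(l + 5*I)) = l - 3*I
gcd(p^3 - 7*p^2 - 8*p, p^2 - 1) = p + 1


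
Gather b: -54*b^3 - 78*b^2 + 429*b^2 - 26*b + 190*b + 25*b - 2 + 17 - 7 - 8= -54*b^3 + 351*b^2 + 189*b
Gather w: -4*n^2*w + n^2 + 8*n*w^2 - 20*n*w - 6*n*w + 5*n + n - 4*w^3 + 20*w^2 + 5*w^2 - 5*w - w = n^2 + 6*n - 4*w^3 + w^2*(8*n + 25) + w*(-4*n^2 - 26*n - 6)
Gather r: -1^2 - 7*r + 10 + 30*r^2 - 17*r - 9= 30*r^2 - 24*r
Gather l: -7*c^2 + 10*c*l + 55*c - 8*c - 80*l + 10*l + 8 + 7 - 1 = -7*c^2 + 47*c + l*(10*c - 70) + 14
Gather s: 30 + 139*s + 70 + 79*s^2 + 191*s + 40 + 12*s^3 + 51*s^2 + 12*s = 12*s^3 + 130*s^2 + 342*s + 140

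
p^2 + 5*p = p*(p + 5)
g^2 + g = g*(g + 1)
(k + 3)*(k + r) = k^2 + k*r + 3*k + 3*r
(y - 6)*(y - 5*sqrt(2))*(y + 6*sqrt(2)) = y^3 - 6*y^2 + sqrt(2)*y^2 - 60*y - 6*sqrt(2)*y + 360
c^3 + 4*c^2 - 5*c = c*(c - 1)*(c + 5)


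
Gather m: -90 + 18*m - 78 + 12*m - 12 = 30*m - 180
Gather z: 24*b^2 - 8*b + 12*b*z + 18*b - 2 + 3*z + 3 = 24*b^2 + 10*b + z*(12*b + 3) + 1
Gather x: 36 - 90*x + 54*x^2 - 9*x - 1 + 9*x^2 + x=63*x^2 - 98*x + 35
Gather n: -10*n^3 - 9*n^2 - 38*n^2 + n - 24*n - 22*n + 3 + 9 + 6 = -10*n^3 - 47*n^2 - 45*n + 18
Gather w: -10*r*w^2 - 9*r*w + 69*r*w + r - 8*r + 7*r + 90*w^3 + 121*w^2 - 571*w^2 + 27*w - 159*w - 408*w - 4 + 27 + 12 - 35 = 90*w^3 + w^2*(-10*r - 450) + w*(60*r - 540)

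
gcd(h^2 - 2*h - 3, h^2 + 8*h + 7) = h + 1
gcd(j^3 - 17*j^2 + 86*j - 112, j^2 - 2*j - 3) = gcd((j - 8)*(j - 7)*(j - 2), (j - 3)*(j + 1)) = 1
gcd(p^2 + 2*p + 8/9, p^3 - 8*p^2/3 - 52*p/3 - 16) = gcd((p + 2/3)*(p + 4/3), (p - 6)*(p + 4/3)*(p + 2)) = p + 4/3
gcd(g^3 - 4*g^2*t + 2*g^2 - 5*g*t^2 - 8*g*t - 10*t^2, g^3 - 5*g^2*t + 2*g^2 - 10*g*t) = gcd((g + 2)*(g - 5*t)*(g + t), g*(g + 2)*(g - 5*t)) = -g^2 + 5*g*t - 2*g + 10*t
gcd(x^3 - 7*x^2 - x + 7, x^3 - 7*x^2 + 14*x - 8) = x - 1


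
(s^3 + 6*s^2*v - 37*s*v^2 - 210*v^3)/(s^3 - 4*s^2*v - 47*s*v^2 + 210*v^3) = (s + 5*v)/(s - 5*v)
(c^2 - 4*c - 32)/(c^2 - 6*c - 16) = (c + 4)/(c + 2)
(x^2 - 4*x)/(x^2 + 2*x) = (x - 4)/(x + 2)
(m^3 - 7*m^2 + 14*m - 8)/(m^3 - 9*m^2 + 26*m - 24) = (m - 1)/(m - 3)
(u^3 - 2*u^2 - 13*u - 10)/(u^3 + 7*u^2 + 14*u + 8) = (u - 5)/(u + 4)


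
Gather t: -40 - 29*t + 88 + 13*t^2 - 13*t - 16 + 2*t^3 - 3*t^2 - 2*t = 2*t^3 + 10*t^2 - 44*t + 32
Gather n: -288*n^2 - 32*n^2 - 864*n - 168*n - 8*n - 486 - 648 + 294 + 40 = -320*n^2 - 1040*n - 800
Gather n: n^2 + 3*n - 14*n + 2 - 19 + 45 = n^2 - 11*n + 28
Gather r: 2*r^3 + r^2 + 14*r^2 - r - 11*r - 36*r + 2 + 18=2*r^3 + 15*r^2 - 48*r + 20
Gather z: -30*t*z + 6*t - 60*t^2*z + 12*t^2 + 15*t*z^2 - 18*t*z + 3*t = 12*t^2 + 15*t*z^2 + 9*t + z*(-60*t^2 - 48*t)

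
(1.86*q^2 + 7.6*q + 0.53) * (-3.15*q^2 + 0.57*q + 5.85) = -5.859*q^4 - 22.8798*q^3 + 13.5435*q^2 + 44.7621*q + 3.1005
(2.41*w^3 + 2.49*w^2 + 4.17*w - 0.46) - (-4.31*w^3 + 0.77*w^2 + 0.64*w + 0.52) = 6.72*w^3 + 1.72*w^2 + 3.53*w - 0.98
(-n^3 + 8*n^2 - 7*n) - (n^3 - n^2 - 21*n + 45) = -2*n^3 + 9*n^2 + 14*n - 45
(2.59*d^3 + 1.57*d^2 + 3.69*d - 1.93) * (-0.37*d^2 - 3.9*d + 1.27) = -0.9583*d^5 - 10.6819*d^4 - 4.199*d^3 - 11.683*d^2 + 12.2133*d - 2.4511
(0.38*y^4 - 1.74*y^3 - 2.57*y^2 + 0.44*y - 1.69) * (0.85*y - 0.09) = 0.323*y^5 - 1.5132*y^4 - 2.0279*y^3 + 0.6053*y^2 - 1.4761*y + 0.1521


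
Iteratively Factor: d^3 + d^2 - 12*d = (d)*(d^2 + d - 12) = d*(d - 3)*(d + 4)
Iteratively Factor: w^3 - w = (w + 1)*(w^2 - w) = w*(w + 1)*(w - 1)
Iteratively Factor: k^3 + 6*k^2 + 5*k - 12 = (k + 4)*(k^2 + 2*k - 3) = (k + 3)*(k + 4)*(k - 1)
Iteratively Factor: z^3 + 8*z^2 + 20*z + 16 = (z + 2)*(z^2 + 6*z + 8) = (z + 2)*(z + 4)*(z + 2)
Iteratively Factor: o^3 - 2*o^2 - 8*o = (o)*(o^2 - 2*o - 8) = o*(o + 2)*(o - 4)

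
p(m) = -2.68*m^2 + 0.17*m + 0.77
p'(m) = 0.17 - 5.36*m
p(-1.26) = -3.70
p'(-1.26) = 6.92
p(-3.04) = -24.51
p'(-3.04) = 16.46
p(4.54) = -53.70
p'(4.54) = -24.16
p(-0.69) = -0.62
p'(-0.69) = 3.87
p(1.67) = -6.42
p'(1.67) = -8.78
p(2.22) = -12.06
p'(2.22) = -11.73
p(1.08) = -2.17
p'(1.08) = -5.62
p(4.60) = -55.16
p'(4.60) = -24.49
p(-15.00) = -604.78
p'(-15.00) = 80.57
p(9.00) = -214.78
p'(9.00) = -48.07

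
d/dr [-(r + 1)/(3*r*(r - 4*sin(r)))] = (-4*r^2*cos(r) + r^2 - 4*r*cos(r) + 2*r - 4*sin(r))/(3*r^2*(r - 4*sin(r))^2)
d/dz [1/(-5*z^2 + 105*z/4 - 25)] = 4*(8*z - 21)/(5*(4*z^2 - 21*z + 20)^2)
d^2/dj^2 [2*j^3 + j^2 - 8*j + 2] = 12*j + 2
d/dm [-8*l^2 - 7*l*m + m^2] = -7*l + 2*m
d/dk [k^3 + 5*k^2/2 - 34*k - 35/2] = 3*k^2 + 5*k - 34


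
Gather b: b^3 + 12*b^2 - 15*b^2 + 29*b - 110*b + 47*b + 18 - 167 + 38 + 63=b^3 - 3*b^2 - 34*b - 48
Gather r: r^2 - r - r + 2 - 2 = r^2 - 2*r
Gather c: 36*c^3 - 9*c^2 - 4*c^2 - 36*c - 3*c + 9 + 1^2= 36*c^3 - 13*c^2 - 39*c + 10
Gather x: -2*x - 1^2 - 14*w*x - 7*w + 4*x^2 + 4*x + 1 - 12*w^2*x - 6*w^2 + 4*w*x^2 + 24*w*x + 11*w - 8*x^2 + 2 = -6*w^2 + 4*w + x^2*(4*w - 4) + x*(-12*w^2 + 10*w + 2) + 2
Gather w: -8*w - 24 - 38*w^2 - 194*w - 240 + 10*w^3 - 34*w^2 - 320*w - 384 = 10*w^3 - 72*w^2 - 522*w - 648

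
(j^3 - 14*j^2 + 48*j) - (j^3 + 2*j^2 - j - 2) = -16*j^2 + 49*j + 2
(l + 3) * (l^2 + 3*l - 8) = l^3 + 6*l^2 + l - 24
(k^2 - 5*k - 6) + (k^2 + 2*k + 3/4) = 2*k^2 - 3*k - 21/4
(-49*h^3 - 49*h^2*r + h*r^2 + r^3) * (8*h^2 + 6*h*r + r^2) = -392*h^5 - 686*h^4*r - 335*h^3*r^2 - 35*h^2*r^3 + 7*h*r^4 + r^5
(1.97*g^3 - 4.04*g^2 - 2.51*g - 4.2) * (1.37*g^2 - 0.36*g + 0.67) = 2.6989*g^5 - 6.244*g^4 - 0.6644*g^3 - 7.5572*g^2 - 0.1697*g - 2.814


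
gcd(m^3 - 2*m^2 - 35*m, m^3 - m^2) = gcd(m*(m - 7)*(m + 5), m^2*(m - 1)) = m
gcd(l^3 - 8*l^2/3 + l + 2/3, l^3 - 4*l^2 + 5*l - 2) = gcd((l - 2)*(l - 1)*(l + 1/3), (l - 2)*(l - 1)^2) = l^2 - 3*l + 2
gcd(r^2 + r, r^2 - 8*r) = r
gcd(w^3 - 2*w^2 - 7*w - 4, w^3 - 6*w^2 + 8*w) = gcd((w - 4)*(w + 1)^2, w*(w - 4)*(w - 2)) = w - 4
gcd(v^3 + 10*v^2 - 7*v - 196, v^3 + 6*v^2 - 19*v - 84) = v^2 + 3*v - 28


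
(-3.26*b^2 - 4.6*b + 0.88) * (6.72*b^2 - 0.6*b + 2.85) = -21.9072*b^4 - 28.956*b^3 - 0.617400000000001*b^2 - 13.638*b + 2.508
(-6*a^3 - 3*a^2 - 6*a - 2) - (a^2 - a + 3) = -6*a^3 - 4*a^2 - 5*a - 5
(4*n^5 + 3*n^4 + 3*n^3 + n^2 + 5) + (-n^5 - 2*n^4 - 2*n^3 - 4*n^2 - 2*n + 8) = 3*n^5 + n^4 + n^3 - 3*n^2 - 2*n + 13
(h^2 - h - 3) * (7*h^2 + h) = 7*h^4 - 6*h^3 - 22*h^2 - 3*h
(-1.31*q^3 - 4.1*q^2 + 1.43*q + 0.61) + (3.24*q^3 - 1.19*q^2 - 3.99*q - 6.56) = 1.93*q^3 - 5.29*q^2 - 2.56*q - 5.95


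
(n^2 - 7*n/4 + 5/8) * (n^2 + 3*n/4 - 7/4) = n^4 - n^3 - 39*n^2/16 + 113*n/32 - 35/32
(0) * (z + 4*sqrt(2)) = 0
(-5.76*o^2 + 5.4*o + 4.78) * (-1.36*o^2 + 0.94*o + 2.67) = 7.8336*o^4 - 12.7584*o^3 - 16.804*o^2 + 18.9112*o + 12.7626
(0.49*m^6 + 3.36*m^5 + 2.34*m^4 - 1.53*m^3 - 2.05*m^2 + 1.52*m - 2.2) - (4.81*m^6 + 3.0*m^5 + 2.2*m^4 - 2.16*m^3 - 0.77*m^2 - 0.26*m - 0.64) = -4.32*m^6 + 0.36*m^5 + 0.14*m^4 + 0.63*m^3 - 1.28*m^2 + 1.78*m - 1.56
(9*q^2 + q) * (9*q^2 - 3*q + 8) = 81*q^4 - 18*q^3 + 69*q^2 + 8*q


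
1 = 1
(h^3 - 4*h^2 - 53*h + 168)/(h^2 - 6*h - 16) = (h^2 + 4*h - 21)/(h + 2)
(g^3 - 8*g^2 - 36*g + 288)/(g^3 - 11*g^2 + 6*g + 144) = (g + 6)/(g + 3)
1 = 1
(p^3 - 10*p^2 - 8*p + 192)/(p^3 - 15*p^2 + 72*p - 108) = (p^2 - 4*p - 32)/(p^2 - 9*p + 18)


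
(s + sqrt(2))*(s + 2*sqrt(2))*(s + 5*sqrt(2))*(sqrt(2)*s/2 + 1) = sqrt(2)*s^4/2 + 9*s^3 + 25*sqrt(2)*s^2 + 54*s + 20*sqrt(2)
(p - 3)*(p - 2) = p^2 - 5*p + 6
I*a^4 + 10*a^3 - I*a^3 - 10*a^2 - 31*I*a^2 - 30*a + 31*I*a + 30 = (a - 5*I)*(a - 3*I)*(a - 2*I)*(I*a - I)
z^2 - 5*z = z*(z - 5)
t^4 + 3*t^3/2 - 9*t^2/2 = t^2*(t - 3/2)*(t + 3)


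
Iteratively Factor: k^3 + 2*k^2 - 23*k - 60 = (k + 4)*(k^2 - 2*k - 15) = (k - 5)*(k + 4)*(k + 3)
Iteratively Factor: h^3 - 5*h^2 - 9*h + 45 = (h - 5)*(h^2 - 9) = (h - 5)*(h - 3)*(h + 3)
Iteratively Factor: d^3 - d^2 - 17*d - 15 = (d - 5)*(d^2 + 4*d + 3) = (d - 5)*(d + 1)*(d + 3)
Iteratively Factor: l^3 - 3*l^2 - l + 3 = (l + 1)*(l^2 - 4*l + 3) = (l - 3)*(l + 1)*(l - 1)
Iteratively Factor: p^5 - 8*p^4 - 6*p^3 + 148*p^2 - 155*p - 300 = (p + 1)*(p^4 - 9*p^3 + 3*p^2 + 145*p - 300) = (p + 1)*(p + 4)*(p^3 - 13*p^2 + 55*p - 75) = (p - 3)*(p + 1)*(p + 4)*(p^2 - 10*p + 25) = (p - 5)*(p - 3)*(p + 1)*(p + 4)*(p - 5)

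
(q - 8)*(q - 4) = q^2 - 12*q + 32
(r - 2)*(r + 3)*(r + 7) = r^3 + 8*r^2 + r - 42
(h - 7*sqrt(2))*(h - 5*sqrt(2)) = h^2 - 12*sqrt(2)*h + 70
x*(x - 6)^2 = x^3 - 12*x^2 + 36*x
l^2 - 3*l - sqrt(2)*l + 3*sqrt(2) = (l - 3)*(l - sqrt(2))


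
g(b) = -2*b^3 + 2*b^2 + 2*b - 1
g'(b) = -6*b^2 + 4*b + 2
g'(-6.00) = -238.00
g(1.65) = -1.24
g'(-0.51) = -1.60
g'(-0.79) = -4.90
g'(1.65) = -7.74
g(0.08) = -0.83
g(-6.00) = 491.00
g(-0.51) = -1.23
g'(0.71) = 1.82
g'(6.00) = -190.00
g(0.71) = 0.71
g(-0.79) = -0.35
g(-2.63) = 43.96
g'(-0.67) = -3.37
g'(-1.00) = -8.00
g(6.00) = -349.00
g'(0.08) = 2.28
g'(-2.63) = -50.02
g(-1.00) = 1.00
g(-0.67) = -0.84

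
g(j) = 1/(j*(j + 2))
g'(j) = -1/(j*(j + 2)^2) - 1/(j^2*(j + 2)) = 2*(-j - 1)/(j^2*(j^2 + 4*j + 4))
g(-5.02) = 0.07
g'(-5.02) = 0.03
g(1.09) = 0.30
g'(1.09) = -0.37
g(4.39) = 0.04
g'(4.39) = -0.01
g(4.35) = 0.04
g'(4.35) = -0.01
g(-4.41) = 0.09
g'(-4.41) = 0.06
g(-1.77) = -2.46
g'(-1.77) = 9.29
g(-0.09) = -5.82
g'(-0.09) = -61.59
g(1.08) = 0.30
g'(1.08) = -0.38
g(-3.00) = 0.33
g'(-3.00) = 0.44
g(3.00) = 0.07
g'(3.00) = -0.04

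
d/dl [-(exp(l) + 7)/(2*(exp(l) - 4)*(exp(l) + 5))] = (exp(2*l) + 14*exp(l) + 27)*exp(l)/(2*(exp(4*l) + 2*exp(3*l) - 39*exp(2*l) - 40*exp(l) + 400))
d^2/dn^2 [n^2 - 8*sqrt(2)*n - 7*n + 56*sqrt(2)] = 2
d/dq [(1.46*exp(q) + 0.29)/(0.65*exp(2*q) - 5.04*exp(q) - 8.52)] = (-(1.3*exp(q) - 5.04)*(1.46*exp(q) + 0.29) + 0.949*exp(2*q) - 7.3584*exp(q) - 12.4392)*exp(q)/(-0.65*exp(2*q) + 5.04*exp(q) + 8.52)^2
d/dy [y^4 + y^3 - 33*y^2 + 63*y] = 4*y^3 + 3*y^2 - 66*y + 63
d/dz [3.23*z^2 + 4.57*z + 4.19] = 6.46*z + 4.57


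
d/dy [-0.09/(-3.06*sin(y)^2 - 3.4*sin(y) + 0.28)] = -(0.5508*sin(y) + 0.306)*cos(y)/(3.06*sin(y)^2 + 3.4*sin(y) - 0.28)^2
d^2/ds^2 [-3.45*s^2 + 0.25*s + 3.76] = -6.90000000000000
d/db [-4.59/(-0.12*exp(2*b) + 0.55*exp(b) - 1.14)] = (2.5245 - 1.1016*exp(b))*exp(b)/(0.12*exp(2*b) - 0.55*exp(b) + 1.14)^2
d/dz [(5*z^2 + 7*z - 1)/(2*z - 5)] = (10*z^2 - 50*z - 33)/(4*z^2 - 20*z + 25)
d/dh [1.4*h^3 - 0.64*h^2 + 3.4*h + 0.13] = 4.2*h^2 - 1.28*h + 3.4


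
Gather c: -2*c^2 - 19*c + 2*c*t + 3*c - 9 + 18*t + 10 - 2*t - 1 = -2*c^2 + c*(2*t - 16) + 16*t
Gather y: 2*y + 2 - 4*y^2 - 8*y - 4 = -4*y^2 - 6*y - 2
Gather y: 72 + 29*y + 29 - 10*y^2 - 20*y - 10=-10*y^2 + 9*y + 91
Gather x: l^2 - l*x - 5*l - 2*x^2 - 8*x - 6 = l^2 - 5*l - 2*x^2 + x*(-l - 8) - 6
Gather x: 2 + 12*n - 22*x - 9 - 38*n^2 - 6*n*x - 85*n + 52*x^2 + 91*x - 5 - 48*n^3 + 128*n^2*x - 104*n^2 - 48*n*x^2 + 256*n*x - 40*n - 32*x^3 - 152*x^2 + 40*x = -48*n^3 - 142*n^2 - 113*n - 32*x^3 + x^2*(-48*n - 100) + x*(128*n^2 + 250*n + 109) - 12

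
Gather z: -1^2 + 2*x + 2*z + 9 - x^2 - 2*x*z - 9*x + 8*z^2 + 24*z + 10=-x^2 - 7*x + 8*z^2 + z*(26 - 2*x) + 18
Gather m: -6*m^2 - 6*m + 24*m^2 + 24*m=18*m^2 + 18*m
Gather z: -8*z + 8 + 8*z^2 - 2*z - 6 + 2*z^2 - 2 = 10*z^2 - 10*z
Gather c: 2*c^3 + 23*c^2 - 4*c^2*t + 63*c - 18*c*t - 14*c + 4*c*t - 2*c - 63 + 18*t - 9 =2*c^3 + c^2*(23 - 4*t) + c*(47 - 14*t) + 18*t - 72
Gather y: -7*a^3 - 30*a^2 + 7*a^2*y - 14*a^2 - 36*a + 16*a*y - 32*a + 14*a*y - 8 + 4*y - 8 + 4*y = -7*a^3 - 44*a^2 - 68*a + y*(7*a^2 + 30*a + 8) - 16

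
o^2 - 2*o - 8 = (o - 4)*(o + 2)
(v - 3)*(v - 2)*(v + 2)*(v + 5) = v^4 + 2*v^3 - 19*v^2 - 8*v + 60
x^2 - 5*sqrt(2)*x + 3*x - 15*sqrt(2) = (x + 3)*(x - 5*sqrt(2))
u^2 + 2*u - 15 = (u - 3)*(u + 5)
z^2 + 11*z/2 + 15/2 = (z + 5/2)*(z + 3)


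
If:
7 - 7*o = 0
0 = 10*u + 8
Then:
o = 1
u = -4/5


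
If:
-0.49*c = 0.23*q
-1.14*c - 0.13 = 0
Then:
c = -0.11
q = 0.24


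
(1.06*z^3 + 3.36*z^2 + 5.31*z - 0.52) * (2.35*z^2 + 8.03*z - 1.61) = 2.491*z^5 + 16.4078*z^4 + 37.7527*z^3 + 36.0077*z^2 - 12.7247*z + 0.8372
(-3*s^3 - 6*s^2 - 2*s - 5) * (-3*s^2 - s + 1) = 9*s^5 + 21*s^4 + 9*s^3 + 11*s^2 + 3*s - 5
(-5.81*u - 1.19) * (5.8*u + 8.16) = -33.698*u^2 - 54.3116*u - 9.7104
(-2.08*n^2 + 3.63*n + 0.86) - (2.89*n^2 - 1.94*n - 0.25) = -4.97*n^2 + 5.57*n + 1.11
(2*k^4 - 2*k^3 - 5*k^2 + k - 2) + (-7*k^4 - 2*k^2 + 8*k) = -5*k^4 - 2*k^3 - 7*k^2 + 9*k - 2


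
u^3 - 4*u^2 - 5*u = u*(u - 5)*(u + 1)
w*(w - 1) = w^2 - w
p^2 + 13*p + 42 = (p + 6)*(p + 7)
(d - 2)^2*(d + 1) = d^3 - 3*d^2 + 4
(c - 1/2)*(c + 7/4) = c^2 + 5*c/4 - 7/8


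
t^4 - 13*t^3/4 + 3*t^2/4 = t^2*(t - 3)*(t - 1/4)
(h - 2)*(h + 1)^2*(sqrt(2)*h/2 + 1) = sqrt(2)*h^4/2 + h^3 - 3*sqrt(2)*h^2/2 - 3*h - sqrt(2)*h - 2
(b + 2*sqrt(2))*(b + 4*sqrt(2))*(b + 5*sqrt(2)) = b^3 + 11*sqrt(2)*b^2 + 76*b + 80*sqrt(2)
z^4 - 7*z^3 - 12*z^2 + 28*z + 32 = (z - 8)*(z - 2)*(z + 1)*(z + 2)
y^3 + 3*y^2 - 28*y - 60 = (y - 5)*(y + 2)*(y + 6)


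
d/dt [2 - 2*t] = -2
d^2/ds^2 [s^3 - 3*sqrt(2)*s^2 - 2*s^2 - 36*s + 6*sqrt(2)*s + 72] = 6*s - 6*sqrt(2) - 4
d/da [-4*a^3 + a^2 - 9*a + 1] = -12*a^2 + 2*a - 9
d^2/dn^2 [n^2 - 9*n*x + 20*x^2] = 2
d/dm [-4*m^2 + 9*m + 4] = 9 - 8*m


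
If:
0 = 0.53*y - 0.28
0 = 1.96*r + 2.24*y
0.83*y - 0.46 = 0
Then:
No Solution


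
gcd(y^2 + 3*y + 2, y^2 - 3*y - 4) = y + 1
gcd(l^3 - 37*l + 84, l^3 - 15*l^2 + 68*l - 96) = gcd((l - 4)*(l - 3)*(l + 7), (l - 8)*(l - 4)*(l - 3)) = l^2 - 7*l + 12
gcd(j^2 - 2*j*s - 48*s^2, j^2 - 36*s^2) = j + 6*s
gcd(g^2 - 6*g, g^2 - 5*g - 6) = g - 6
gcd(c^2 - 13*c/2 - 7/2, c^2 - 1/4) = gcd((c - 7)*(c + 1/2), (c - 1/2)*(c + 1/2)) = c + 1/2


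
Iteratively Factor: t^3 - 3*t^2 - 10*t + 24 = (t - 4)*(t^2 + t - 6) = (t - 4)*(t - 2)*(t + 3)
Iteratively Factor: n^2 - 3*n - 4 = (n - 4)*(n + 1)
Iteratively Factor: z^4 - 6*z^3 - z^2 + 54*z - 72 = (z - 3)*(z^3 - 3*z^2 - 10*z + 24) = (z - 3)*(z + 3)*(z^2 - 6*z + 8) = (z - 4)*(z - 3)*(z + 3)*(z - 2)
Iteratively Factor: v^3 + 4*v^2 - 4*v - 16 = (v + 4)*(v^2 - 4) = (v - 2)*(v + 4)*(v + 2)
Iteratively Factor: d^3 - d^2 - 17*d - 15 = (d + 3)*(d^2 - 4*d - 5) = (d + 1)*(d + 3)*(d - 5)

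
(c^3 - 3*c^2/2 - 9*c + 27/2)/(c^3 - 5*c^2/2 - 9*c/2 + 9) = (c + 3)/(c + 2)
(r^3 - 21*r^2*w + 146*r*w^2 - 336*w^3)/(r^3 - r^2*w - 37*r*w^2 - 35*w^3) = (r^2 - 14*r*w + 48*w^2)/(r^2 + 6*r*w + 5*w^2)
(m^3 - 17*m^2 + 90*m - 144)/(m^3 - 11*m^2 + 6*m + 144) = (m - 3)/(m + 3)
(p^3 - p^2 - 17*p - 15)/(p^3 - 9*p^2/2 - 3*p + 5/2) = 2*(p + 3)/(2*p - 1)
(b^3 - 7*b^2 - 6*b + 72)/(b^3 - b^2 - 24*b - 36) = (b - 4)/(b + 2)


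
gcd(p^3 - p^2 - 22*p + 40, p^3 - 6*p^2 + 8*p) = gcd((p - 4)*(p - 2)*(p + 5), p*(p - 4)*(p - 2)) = p^2 - 6*p + 8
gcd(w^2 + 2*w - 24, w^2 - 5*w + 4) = w - 4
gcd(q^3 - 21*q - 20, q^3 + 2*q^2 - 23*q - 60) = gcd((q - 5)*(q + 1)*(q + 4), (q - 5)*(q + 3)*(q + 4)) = q^2 - q - 20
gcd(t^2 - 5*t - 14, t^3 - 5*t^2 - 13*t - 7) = t - 7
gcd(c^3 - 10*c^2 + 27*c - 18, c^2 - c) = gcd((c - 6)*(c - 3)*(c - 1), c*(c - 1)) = c - 1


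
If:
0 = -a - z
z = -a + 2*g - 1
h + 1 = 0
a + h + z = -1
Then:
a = -z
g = 1/2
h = -1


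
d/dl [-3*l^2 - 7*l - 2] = -6*l - 7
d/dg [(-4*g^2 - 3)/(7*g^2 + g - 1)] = (-4*g^2 + 50*g + 3)/(49*g^4 + 14*g^3 - 13*g^2 - 2*g + 1)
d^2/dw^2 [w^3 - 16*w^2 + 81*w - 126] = 6*w - 32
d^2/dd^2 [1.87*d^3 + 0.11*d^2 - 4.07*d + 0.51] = 11.22*d + 0.22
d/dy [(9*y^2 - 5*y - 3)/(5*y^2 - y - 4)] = (16*y^2 - 42*y + 17)/(25*y^4 - 10*y^3 - 39*y^2 + 8*y + 16)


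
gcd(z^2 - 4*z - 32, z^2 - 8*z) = z - 8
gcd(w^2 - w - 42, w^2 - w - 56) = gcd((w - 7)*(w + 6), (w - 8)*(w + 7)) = 1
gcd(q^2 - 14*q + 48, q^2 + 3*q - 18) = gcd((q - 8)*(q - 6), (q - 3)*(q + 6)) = 1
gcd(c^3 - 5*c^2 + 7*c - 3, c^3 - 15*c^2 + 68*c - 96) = c - 3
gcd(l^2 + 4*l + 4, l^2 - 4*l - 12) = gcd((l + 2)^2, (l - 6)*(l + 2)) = l + 2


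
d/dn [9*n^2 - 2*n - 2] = 18*n - 2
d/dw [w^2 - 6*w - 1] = 2*w - 6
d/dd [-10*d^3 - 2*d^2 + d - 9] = -30*d^2 - 4*d + 1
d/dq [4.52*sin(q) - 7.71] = 4.52*cos(q)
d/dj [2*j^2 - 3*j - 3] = 4*j - 3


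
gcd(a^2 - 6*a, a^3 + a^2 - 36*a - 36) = a - 6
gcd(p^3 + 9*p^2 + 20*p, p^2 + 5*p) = p^2 + 5*p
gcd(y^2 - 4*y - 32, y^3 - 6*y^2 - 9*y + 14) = 1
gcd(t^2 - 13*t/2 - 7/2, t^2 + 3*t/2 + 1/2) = t + 1/2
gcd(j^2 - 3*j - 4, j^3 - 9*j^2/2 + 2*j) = j - 4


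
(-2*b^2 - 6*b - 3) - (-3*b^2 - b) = b^2 - 5*b - 3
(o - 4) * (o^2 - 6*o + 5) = o^3 - 10*o^2 + 29*o - 20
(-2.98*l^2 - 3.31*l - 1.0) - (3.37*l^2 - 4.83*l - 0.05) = -6.35*l^2 + 1.52*l - 0.95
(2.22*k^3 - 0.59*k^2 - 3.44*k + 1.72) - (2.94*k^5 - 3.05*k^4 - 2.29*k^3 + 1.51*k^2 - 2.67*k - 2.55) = -2.94*k^5 + 3.05*k^4 + 4.51*k^3 - 2.1*k^2 - 0.77*k + 4.27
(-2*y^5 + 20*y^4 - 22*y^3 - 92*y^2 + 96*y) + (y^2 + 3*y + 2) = -2*y^5 + 20*y^4 - 22*y^3 - 91*y^2 + 99*y + 2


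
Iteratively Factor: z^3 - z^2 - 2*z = (z + 1)*(z^2 - 2*z) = z*(z + 1)*(z - 2)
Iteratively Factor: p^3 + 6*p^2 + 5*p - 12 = (p + 3)*(p^2 + 3*p - 4) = (p - 1)*(p + 3)*(p + 4)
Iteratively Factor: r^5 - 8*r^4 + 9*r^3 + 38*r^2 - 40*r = (r)*(r^4 - 8*r^3 + 9*r^2 + 38*r - 40) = r*(r - 1)*(r^3 - 7*r^2 + 2*r + 40) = r*(r - 1)*(r + 2)*(r^2 - 9*r + 20) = r*(r - 5)*(r - 1)*(r + 2)*(r - 4)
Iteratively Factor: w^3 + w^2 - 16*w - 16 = (w - 4)*(w^2 + 5*w + 4) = (w - 4)*(w + 4)*(w + 1)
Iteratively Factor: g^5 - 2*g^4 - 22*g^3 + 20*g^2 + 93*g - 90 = (g - 5)*(g^4 + 3*g^3 - 7*g^2 - 15*g + 18) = (g - 5)*(g + 3)*(g^3 - 7*g + 6) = (g - 5)*(g + 3)^2*(g^2 - 3*g + 2) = (g - 5)*(g - 1)*(g + 3)^2*(g - 2)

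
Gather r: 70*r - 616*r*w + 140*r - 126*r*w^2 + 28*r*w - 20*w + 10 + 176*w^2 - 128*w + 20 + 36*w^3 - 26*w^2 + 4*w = r*(-126*w^2 - 588*w + 210) + 36*w^3 + 150*w^2 - 144*w + 30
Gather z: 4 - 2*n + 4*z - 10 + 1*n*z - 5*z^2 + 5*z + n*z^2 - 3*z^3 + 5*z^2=n*z^2 - 2*n - 3*z^3 + z*(n + 9) - 6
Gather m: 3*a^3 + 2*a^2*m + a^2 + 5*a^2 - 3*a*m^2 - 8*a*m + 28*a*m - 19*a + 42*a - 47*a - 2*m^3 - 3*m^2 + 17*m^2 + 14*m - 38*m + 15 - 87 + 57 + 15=3*a^3 + 6*a^2 - 24*a - 2*m^3 + m^2*(14 - 3*a) + m*(2*a^2 + 20*a - 24)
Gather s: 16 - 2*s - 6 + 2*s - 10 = 0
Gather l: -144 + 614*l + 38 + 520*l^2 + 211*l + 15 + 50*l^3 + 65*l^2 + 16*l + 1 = 50*l^3 + 585*l^2 + 841*l - 90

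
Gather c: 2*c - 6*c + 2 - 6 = -4*c - 4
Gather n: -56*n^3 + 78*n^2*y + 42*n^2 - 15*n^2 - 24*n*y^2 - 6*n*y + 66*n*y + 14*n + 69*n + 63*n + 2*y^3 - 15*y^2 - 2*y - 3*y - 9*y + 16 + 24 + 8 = -56*n^3 + n^2*(78*y + 27) + n*(-24*y^2 + 60*y + 146) + 2*y^3 - 15*y^2 - 14*y + 48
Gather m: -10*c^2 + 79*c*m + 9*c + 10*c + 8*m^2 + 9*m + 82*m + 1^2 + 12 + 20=-10*c^2 + 19*c + 8*m^2 + m*(79*c + 91) + 33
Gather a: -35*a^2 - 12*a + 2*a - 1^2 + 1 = -35*a^2 - 10*a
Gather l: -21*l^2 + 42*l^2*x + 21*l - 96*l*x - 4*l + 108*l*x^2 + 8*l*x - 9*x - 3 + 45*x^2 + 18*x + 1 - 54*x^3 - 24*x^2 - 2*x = l^2*(42*x - 21) + l*(108*x^2 - 88*x + 17) - 54*x^3 + 21*x^2 + 7*x - 2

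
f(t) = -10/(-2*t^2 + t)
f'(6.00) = -0.05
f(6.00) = 0.15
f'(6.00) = -0.05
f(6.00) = 0.15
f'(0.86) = -63.64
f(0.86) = 16.15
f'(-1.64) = 1.53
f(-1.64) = 1.42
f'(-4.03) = 0.13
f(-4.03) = 0.27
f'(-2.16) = 0.73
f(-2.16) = 0.87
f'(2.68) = -0.71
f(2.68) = 0.86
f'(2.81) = -0.61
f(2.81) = 0.77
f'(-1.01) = 5.42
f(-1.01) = 3.28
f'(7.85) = -0.02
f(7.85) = 0.09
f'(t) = -10*(4*t - 1)/(-2*t^2 + t)^2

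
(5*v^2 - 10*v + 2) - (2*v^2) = 3*v^2 - 10*v + 2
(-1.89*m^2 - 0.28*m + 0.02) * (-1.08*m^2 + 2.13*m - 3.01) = 2.0412*m^4 - 3.7233*m^3 + 5.0709*m^2 + 0.8854*m - 0.0602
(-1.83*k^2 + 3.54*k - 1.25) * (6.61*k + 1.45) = -12.0963*k^3 + 20.7459*k^2 - 3.1295*k - 1.8125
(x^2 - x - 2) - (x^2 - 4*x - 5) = 3*x + 3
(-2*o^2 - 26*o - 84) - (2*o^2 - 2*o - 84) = -4*o^2 - 24*o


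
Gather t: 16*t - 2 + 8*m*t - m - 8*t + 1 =-m + t*(8*m + 8) - 1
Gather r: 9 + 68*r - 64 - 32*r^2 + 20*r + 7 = -32*r^2 + 88*r - 48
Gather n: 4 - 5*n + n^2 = n^2 - 5*n + 4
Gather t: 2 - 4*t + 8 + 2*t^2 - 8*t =2*t^2 - 12*t + 10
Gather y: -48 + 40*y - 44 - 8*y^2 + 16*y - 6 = -8*y^2 + 56*y - 98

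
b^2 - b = b*(b - 1)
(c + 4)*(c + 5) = c^2 + 9*c + 20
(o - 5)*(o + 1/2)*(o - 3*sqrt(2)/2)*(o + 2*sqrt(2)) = o^4 - 9*o^3/2 + sqrt(2)*o^3/2 - 17*o^2/2 - 9*sqrt(2)*o^2/4 - 5*sqrt(2)*o/4 + 27*o + 15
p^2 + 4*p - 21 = (p - 3)*(p + 7)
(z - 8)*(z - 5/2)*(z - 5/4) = z^3 - 47*z^2/4 + 265*z/8 - 25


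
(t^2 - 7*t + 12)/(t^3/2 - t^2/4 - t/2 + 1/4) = 4*(t^2 - 7*t + 12)/(2*t^3 - t^2 - 2*t + 1)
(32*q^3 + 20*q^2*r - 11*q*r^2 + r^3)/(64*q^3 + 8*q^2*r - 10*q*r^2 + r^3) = (q + r)/(2*q + r)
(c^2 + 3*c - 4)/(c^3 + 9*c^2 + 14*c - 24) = 1/(c + 6)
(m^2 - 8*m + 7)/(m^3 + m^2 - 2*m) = (m - 7)/(m*(m + 2))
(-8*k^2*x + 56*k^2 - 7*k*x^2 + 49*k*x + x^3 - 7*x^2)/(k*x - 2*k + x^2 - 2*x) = (-8*k*x + 56*k + x^2 - 7*x)/(x - 2)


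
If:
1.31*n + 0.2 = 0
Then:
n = -0.15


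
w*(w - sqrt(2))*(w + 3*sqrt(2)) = w^3 + 2*sqrt(2)*w^2 - 6*w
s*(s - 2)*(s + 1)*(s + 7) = s^4 + 6*s^3 - 9*s^2 - 14*s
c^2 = c^2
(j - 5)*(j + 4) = j^2 - j - 20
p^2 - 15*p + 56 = (p - 8)*(p - 7)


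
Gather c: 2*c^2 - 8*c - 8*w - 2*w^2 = 2*c^2 - 8*c - 2*w^2 - 8*w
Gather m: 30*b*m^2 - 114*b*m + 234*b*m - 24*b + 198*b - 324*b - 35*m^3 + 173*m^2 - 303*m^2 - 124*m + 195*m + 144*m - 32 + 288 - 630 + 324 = -150*b - 35*m^3 + m^2*(30*b - 130) + m*(120*b + 215) - 50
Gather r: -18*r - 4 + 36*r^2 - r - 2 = 36*r^2 - 19*r - 6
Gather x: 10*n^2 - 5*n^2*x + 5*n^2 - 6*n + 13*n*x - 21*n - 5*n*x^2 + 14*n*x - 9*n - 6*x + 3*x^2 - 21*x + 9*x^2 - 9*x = 15*n^2 - 36*n + x^2*(12 - 5*n) + x*(-5*n^2 + 27*n - 36)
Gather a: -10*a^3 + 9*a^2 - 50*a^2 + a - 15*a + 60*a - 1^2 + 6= -10*a^3 - 41*a^2 + 46*a + 5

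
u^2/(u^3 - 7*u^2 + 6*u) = u/(u^2 - 7*u + 6)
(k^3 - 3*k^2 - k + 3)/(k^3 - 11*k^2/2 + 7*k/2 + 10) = 2*(k^2 - 4*k + 3)/(2*k^2 - 13*k + 20)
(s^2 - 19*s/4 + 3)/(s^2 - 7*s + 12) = (s - 3/4)/(s - 3)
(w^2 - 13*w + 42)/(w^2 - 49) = (w - 6)/(w + 7)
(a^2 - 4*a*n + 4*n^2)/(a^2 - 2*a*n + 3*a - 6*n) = (a - 2*n)/(a + 3)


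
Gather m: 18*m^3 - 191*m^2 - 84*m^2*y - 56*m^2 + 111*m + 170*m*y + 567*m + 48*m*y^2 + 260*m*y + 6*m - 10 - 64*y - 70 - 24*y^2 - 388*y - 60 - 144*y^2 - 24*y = 18*m^3 + m^2*(-84*y - 247) + m*(48*y^2 + 430*y + 684) - 168*y^2 - 476*y - 140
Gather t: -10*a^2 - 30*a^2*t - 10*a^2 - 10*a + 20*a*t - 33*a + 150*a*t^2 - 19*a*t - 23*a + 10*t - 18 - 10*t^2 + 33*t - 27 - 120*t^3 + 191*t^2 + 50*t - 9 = -20*a^2 - 66*a - 120*t^3 + t^2*(150*a + 181) + t*(-30*a^2 + a + 93) - 54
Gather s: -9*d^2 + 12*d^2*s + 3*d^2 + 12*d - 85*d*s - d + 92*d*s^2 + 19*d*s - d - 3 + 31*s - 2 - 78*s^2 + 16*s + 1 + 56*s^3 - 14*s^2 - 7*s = -6*d^2 + 10*d + 56*s^3 + s^2*(92*d - 92) + s*(12*d^2 - 66*d + 40) - 4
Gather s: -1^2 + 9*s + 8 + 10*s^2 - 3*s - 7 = 10*s^2 + 6*s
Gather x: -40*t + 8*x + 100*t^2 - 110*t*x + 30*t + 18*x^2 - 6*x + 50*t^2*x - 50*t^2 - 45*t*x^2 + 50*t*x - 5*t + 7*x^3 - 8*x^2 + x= 50*t^2 - 15*t + 7*x^3 + x^2*(10 - 45*t) + x*(50*t^2 - 60*t + 3)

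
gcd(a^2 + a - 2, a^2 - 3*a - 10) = a + 2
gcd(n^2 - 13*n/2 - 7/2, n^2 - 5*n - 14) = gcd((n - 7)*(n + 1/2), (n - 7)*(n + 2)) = n - 7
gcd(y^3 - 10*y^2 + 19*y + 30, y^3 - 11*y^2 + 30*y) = y^2 - 11*y + 30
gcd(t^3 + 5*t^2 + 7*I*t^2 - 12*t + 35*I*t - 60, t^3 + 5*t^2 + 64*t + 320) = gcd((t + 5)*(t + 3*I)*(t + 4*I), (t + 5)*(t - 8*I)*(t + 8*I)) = t + 5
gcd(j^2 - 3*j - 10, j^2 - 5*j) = j - 5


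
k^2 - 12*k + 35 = (k - 7)*(k - 5)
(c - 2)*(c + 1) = c^2 - c - 2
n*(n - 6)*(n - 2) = n^3 - 8*n^2 + 12*n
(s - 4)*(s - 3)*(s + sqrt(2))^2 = s^4 - 7*s^3 + 2*sqrt(2)*s^3 - 14*sqrt(2)*s^2 + 14*s^2 - 14*s + 24*sqrt(2)*s + 24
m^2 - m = m*(m - 1)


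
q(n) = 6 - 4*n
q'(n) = -4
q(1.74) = -0.96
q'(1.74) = -4.00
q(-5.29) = 27.16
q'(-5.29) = -4.00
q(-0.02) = 6.08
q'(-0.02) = -4.00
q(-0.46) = 7.84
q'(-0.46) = -4.00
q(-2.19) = 14.76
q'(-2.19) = -4.00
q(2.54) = -4.16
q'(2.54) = -4.00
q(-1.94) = 13.76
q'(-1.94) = -4.00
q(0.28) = 4.88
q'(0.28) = -4.00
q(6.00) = -18.00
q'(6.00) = -4.00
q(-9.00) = 42.00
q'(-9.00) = -4.00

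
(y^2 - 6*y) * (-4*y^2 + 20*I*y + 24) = -4*y^4 + 24*y^3 + 20*I*y^3 + 24*y^2 - 120*I*y^2 - 144*y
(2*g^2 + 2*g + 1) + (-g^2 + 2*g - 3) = g^2 + 4*g - 2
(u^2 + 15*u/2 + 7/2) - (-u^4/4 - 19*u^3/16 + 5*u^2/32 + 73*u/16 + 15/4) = u^4/4 + 19*u^3/16 + 27*u^2/32 + 47*u/16 - 1/4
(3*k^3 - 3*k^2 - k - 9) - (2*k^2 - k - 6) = 3*k^3 - 5*k^2 - 3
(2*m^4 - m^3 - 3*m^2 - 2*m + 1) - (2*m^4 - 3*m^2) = -m^3 - 2*m + 1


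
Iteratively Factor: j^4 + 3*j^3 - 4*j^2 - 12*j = (j)*(j^3 + 3*j^2 - 4*j - 12) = j*(j + 2)*(j^2 + j - 6) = j*(j - 2)*(j + 2)*(j + 3)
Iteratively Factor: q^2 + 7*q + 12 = (q + 3)*(q + 4)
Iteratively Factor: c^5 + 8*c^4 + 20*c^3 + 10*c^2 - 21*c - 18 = (c + 3)*(c^4 + 5*c^3 + 5*c^2 - 5*c - 6) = (c + 3)^2*(c^3 + 2*c^2 - c - 2) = (c + 2)*(c + 3)^2*(c^2 - 1) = (c + 1)*(c + 2)*(c + 3)^2*(c - 1)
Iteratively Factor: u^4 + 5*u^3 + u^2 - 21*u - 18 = (u + 3)*(u^3 + 2*u^2 - 5*u - 6) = (u + 3)^2*(u^2 - u - 2) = (u + 1)*(u + 3)^2*(u - 2)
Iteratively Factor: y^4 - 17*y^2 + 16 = (y + 1)*(y^3 - y^2 - 16*y + 16) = (y - 4)*(y + 1)*(y^2 + 3*y - 4) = (y - 4)*(y - 1)*(y + 1)*(y + 4)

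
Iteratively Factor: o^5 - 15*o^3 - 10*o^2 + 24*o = (o + 3)*(o^4 - 3*o^3 - 6*o^2 + 8*o) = (o - 1)*(o + 3)*(o^3 - 2*o^2 - 8*o) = (o - 4)*(o - 1)*(o + 3)*(o^2 + 2*o) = o*(o - 4)*(o - 1)*(o + 3)*(o + 2)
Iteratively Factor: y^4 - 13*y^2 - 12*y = (y + 3)*(y^3 - 3*y^2 - 4*y) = (y + 1)*(y + 3)*(y^2 - 4*y) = (y - 4)*(y + 1)*(y + 3)*(y)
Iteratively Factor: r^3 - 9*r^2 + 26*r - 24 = (r - 2)*(r^2 - 7*r + 12) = (r - 4)*(r - 2)*(r - 3)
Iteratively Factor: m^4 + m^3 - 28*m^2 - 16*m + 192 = (m + 4)*(m^3 - 3*m^2 - 16*m + 48) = (m + 4)^2*(m^2 - 7*m + 12) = (m - 3)*(m + 4)^2*(m - 4)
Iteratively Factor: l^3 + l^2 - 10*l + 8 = (l + 4)*(l^2 - 3*l + 2) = (l - 2)*(l + 4)*(l - 1)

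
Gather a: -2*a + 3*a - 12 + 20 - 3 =a + 5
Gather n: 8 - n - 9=-n - 1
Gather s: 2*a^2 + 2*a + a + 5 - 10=2*a^2 + 3*a - 5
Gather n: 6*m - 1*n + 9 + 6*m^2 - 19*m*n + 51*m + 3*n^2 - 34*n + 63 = 6*m^2 + 57*m + 3*n^2 + n*(-19*m - 35) + 72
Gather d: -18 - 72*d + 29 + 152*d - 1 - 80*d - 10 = 0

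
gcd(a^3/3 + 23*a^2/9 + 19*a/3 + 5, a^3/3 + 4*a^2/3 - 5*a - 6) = 1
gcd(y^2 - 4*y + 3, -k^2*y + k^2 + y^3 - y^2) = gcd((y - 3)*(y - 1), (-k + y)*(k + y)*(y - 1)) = y - 1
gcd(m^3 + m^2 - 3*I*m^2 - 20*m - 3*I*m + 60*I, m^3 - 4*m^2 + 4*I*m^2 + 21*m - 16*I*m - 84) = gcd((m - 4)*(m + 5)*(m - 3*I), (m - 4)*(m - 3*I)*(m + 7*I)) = m^2 + m*(-4 - 3*I) + 12*I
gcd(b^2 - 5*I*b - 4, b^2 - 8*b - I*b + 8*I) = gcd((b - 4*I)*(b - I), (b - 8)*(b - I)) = b - I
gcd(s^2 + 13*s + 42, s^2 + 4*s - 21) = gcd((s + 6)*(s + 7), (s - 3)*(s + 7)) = s + 7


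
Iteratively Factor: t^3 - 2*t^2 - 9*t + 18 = (t - 3)*(t^2 + t - 6) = (t - 3)*(t - 2)*(t + 3)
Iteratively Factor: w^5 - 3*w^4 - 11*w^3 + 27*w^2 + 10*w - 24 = (w + 1)*(w^4 - 4*w^3 - 7*w^2 + 34*w - 24) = (w + 1)*(w + 3)*(w^3 - 7*w^2 + 14*w - 8) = (w - 4)*(w + 1)*(w + 3)*(w^2 - 3*w + 2) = (w - 4)*(w - 2)*(w + 1)*(w + 3)*(w - 1)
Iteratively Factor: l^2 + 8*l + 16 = (l + 4)*(l + 4)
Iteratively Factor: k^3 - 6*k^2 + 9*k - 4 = (k - 1)*(k^2 - 5*k + 4) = (k - 4)*(k - 1)*(k - 1)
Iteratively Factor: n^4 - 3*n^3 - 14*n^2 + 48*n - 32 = (n - 1)*(n^3 - 2*n^2 - 16*n + 32) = (n - 1)*(n + 4)*(n^2 - 6*n + 8) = (n - 2)*(n - 1)*(n + 4)*(n - 4)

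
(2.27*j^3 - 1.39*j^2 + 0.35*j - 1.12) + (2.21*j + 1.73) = 2.27*j^3 - 1.39*j^2 + 2.56*j + 0.61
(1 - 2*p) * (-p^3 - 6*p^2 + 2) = 2*p^4 + 11*p^3 - 6*p^2 - 4*p + 2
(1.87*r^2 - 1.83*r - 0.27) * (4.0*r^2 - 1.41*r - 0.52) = 7.48*r^4 - 9.9567*r^3 + 0.5279*r^2 + 1.3323*r + 0.1404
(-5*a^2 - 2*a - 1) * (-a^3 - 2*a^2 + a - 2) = 5*a^5 + 12*a^4 + 10*a^2 + 3*a + 2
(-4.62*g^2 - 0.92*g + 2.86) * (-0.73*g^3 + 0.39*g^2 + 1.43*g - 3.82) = 3.3726*g^5 - 1.1302*g^4 - 9.0532*g^3 + 17.4482*g^2 + 7.6042*g - 10.9252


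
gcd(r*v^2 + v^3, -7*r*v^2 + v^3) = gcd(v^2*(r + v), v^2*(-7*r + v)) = v^2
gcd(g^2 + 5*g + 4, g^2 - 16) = g + 4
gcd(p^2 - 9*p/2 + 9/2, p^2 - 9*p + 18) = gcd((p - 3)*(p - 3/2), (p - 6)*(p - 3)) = p - 3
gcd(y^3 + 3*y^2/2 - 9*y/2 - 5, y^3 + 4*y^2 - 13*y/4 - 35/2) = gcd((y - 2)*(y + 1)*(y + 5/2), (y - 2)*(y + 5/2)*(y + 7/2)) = y^2 + y/2 - 5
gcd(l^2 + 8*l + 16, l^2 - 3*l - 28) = l + 4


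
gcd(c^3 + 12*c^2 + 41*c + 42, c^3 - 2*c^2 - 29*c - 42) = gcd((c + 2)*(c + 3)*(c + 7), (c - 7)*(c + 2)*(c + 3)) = c^2 + 5*c + 6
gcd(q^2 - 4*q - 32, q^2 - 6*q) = 1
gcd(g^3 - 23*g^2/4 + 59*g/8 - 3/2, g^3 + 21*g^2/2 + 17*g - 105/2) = g - 3/2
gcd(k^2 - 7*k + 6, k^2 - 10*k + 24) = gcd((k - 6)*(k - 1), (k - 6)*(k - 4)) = k - 6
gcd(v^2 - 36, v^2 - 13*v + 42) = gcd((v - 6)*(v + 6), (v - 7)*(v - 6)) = v - 6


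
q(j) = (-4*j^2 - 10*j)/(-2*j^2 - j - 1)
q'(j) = (-8*j - 10)/(-2*j^2 - j - 1) + (4*j + 1)*(-4*j^2 - 10*j)/(-2*j^2 - j - 1)^2 = 2*(-8*j^2 + 4*j + 5)/(4*j^4 + 4*j^3 + 5*j^2 + 2*j + 1)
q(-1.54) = -1.41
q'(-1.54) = -2.28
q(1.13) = 3.50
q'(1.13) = -0.06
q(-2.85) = 0.28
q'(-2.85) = -0.69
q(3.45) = 2.91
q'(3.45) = -0.19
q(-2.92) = 0.32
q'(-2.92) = -0.65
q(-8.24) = 1.47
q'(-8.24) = -0.07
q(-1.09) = -2.69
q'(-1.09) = -3.39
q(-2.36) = -0.14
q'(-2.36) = -1.02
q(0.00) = 0.00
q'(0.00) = 10.00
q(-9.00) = 1.52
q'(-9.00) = -0.06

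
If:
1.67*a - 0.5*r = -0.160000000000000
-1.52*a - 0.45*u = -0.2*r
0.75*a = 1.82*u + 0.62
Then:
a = 0.21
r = 1.02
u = -0.25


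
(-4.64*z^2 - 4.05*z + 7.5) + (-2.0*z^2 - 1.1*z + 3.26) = -6.64*z^2 - 5.15*z + 10.76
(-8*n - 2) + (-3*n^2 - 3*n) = -3*n^2 - 11*n - 2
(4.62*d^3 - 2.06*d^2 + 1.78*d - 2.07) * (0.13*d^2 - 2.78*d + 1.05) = 0.6006*d^5 - 13.1114*d^4 + 10.8092*d^3 - 7.3805*d^2 + 7.6236*d - 2.1735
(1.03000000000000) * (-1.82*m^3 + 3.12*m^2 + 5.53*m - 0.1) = -1.8746*m^3 + 3.2136*m^2 + 5.6959*m - 0.103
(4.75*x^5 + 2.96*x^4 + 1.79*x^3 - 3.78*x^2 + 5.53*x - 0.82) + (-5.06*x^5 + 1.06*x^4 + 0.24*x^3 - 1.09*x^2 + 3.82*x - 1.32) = -0.31*x^5 + 4.02*x^4 + 2.03*x^3 - 4.87*x^2 + 9.35*x - 2.14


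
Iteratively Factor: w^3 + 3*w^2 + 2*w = (w + 1)*(w^2 + 2*w) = (w + 1)*(w + 2)*(w)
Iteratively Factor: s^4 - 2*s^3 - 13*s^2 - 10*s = (s - 5)*(s^3 + 3*s^2 + 2*s) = (s - 5)*(s + 1)*(s^2 + 2*s) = (s - 5)*(s + 1)*(s + 2)*(s)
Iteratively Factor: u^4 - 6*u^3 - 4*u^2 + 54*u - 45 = (u - 1)*(u^3 - 5*u^2 - 9*u + 45) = (u - 3)*(u - 1)*(u^2 - 2*u - 15) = (u - 3)*(u - 1)*(u + 3)*(u - 5)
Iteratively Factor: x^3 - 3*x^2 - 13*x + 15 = (x + 3)*(x^2 - 6*x + 5) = (x - 1)*(x + 3)*(x - 5)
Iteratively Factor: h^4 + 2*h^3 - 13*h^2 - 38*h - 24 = (h + 1)*(h^3 + h^2 - 14*h - 24) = (h + 1)*(h + 2)*(h^2 - h - 12) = (h + 1)*(h + 2)*(h + 3)*(h - 4)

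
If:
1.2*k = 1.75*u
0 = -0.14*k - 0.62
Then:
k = -4.43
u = -3.04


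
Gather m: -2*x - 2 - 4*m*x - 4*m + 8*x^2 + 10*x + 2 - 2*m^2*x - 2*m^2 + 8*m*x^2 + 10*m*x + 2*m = m^2*(-2*x - 2) + m*(8*x^2 + 6*x - 2) + 8*x^2 + 8*x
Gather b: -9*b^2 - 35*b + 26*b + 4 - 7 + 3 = -9*b^2 - 9*b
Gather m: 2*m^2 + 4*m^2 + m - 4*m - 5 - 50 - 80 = 6*m^2 - 3*m - 135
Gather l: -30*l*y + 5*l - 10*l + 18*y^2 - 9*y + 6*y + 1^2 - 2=l*(-30*y - 5) + 18*y^2 - 3*y - 1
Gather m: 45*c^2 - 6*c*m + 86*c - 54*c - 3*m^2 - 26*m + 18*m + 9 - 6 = 45*c^2 + 32*c - 3*m^2 + m*(-6*c - 8) + 3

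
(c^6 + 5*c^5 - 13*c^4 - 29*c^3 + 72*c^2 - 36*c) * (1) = c^6 + 5*c^5 - 13*c^4 - 29*c^3 + 72*c^2 - 36*c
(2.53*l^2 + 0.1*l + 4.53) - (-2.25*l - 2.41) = 2.53*l^2 + 2.35*l + 6.94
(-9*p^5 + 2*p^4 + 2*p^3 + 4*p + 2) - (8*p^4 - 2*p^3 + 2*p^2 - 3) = -9*p^5 - 6*p^4 + 4*p^3 - 2*p^2 + 4*p + 5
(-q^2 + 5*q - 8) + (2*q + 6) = -q^2 + 7*q - 2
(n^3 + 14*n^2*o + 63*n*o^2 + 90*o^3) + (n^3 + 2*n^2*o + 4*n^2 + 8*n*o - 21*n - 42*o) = 2*n^3 + 16*n^2*o + 4*n^2 + 63*n*o^2 + 8*n*o - 21*n + 90*o^3 - 42*o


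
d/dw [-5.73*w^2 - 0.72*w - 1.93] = -11.46*w - 0.72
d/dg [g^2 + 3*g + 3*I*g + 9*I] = 2*g + 3 + 3*I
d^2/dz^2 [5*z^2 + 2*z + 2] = 10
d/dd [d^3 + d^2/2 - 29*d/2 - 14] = 3*d^2 + d - 29/2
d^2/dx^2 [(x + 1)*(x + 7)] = 2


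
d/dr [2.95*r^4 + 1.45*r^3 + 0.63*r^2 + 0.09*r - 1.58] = 11.8*r^3 + 4.35*r^2 + 1.26*r + 0.09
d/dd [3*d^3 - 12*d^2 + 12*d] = 9*d^2 - 24*d + 12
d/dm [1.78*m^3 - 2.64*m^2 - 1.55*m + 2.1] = 5.34*m^2 - 5.28*m - 1.55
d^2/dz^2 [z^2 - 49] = 2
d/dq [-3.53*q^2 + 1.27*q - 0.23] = 1.27 - 7.06*q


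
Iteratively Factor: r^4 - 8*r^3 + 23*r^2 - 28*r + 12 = (r - 2)*(r^3 - 6*r^2 + 11*r - 6) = (r - 3)*(r - 2)*(r^2 - 3*r + 2) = (r - 3)*(r - 2)*(r - 1)*(r - 2)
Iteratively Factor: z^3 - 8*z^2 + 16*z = (z - 4)*(z^2 - 4*z) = z*(z - 4)*(z - 4)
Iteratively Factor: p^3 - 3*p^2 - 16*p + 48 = (p - 3)*(p^2 - 16) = (p - 3)*(p + 4)*(p - 4)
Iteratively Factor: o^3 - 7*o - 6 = (o + 1)*(o^2 - o - 6) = (o + 1)*(o + 2)*(o - 3)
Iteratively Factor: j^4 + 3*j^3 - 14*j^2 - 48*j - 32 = (j + 2)*(j^3 + j^2 - 16*j - 16) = (j + 2)*(j + 4)*(j^2 - 3*j - 4) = (j - 4)*(j + 2)*(j + 4)*(j + 1)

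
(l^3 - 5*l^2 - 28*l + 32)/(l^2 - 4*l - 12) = (-l^3 + 5*l^2 + 28*l - 32)/(-l^2 + 4*l + 12)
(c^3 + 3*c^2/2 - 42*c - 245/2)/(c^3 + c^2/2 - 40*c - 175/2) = (2*c + 7)/(2*c + 5)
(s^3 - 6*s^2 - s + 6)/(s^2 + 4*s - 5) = (s^2 - 5*s - 6)/(s + 5)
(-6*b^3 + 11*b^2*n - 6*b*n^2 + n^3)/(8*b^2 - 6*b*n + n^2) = (-3*b^2 + 4*b*n - n^2)/(4*b - n)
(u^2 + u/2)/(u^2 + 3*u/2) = (2*u + 1)/(2*u + 3)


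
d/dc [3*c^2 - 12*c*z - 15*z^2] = 6*c - 12*z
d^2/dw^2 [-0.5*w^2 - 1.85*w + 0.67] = -1.00000000000000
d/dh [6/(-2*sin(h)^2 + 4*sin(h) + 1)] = 24*(sin(h) - 1)*cos(h)/(4*sin(h) + cos(2*h))^2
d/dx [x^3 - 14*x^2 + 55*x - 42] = 3*x^2 - 28*x + 55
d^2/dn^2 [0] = 0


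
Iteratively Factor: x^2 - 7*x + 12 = (x - 3)*(x - 4)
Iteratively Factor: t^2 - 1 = (t - 1)*(t + 1)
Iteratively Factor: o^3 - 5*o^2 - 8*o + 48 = (o - 4)*(o^2 - o - 12) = (o - 4)*(o + 3)*(o - 4)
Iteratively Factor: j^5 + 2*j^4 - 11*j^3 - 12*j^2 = (j + 4)*(j^4 - 2*j^3 - 3*j^2) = j*(j + 4)*(j^3 - 2*j^2 - 3*j) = j^2*(j + 4)*(j^2 - 2*j - 3) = j^2*(j - 3)*(j + 4)*(j + 1)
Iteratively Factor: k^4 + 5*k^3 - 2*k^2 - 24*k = (k - 2)*(k^3 + 7*k^2 + 12*k) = (k - 2)*(k + 3)*(k^2 + 4*k) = k*(k - 2)*(k + 3)*(k + 4)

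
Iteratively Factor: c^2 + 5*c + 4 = (c + 1)*(c + 4)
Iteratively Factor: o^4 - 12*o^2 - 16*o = (o + 2)*(o^3 - 2*o^2 - 8*o) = (o - 4)*(o + 2)*(o^2 + 2*o) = o*(o - 4)*(o + 2)*(o + 2)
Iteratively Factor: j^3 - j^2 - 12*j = (j)*(j^2 - j - 12) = j*(j + 3)*(j - 4)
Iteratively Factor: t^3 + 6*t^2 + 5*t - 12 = (t - 1)*(t^2 + 7*t + 12) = (t - 1)*(t + 3)*(t + 4)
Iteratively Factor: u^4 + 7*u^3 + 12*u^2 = (u + 3)*(u^3 + 4*u^2) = u*(u + 3)*(u^2 + 4*u) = u*(u + 3)*(u + 4)*(u)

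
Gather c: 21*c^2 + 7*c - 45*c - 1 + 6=21*c^2 - 38*c + 5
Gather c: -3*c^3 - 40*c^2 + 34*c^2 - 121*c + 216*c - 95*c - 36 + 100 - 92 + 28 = -3*c^3 - 6*c^2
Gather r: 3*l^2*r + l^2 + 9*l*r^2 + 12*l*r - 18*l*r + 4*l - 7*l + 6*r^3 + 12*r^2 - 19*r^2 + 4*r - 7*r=l^2 - 3*l + 6*r^3 + r^2*(9*l - 7) + r*(3*l^2 - 6*l - 3)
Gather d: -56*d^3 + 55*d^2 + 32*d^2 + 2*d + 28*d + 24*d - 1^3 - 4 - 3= -56*d^3 + 87*d^2 + 54*d - 8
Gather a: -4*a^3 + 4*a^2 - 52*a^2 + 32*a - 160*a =-4*a^3 - 48*a^2 - 128*a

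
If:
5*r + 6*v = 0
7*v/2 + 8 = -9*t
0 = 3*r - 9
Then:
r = 3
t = 1/12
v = -5/2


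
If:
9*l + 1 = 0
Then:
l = -1/9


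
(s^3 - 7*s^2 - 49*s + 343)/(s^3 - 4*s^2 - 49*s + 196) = (s - 7)/(s - 4)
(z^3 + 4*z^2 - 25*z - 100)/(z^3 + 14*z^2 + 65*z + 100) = (z - 5)/(z + 5)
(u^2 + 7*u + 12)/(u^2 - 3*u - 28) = (u + 3)/(u - 7)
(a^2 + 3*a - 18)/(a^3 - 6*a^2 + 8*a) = (a^2 + 3*a - 18)/(a*(a^2 - 6*a + 8))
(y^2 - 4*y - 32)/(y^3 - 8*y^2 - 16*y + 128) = 1/(y - 4)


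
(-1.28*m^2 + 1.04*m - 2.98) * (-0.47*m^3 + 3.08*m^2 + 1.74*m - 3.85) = 0.6016*m^5 - 4.4312*m^4 + 2.3766*m^3 - 2.4408*m^2 - 9.1892*m + 11.473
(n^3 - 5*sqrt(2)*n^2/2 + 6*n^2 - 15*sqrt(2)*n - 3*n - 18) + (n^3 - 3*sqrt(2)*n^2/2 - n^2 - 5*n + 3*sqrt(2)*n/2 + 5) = 2*n^3 - 4*sqrt(2)*n^2 + 5*n^2 - 27*sqrt(2)*n/2 - 8*n - 13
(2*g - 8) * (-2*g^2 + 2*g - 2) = -4*g^3 + 20*g^2 - 20*g + 16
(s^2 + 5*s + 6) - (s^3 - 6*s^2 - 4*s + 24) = -s^3 + 7*s^2 + 9*s - 18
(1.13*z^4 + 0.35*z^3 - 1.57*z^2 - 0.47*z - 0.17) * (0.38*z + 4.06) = 0.4294*z^5 + 4.7208*z^4 + 0.8244*z^3 - 6.5528*z^2 - 1.9728*z - 0.6902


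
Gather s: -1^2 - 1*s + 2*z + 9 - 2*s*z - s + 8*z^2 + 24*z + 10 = s*(-2*z - 2) + 8*z^2 + 26*z + 18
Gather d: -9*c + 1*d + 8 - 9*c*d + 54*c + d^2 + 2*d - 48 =45*c + d^2 + d*(3 - 9*c) - 40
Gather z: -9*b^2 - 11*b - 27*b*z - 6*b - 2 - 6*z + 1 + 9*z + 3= -9*b^2 - 17*b + z*(3 - 27*b) + 2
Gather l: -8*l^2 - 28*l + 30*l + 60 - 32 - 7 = -8*l^2 + 2*l + 21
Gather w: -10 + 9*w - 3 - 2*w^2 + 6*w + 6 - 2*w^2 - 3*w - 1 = -4*w^2 + 12*w - 8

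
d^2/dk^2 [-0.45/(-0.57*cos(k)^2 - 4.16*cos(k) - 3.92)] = (-0.58482*(1 - cos(k)^2)^2 - 3.20112*cos(k)^3 - 4.05801*cos(k)^2 + 13.74048*cos(k) + 14.1489)/(0.57*cos(k)^2 + 4.16*cos(k) + 3.92)^3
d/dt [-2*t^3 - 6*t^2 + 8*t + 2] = -6*t^2 - 12*t + 8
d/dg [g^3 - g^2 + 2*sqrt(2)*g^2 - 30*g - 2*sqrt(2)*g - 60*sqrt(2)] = 3*g^2 - 2*g + 4*sqrt(2)*g - 30 - 2*sqrt(2)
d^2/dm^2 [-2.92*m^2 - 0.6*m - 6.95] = -5.84000000000000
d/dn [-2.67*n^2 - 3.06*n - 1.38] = -5.34*n - 3.06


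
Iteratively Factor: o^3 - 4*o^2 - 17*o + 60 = (o - 5)*(o^2 + o - 12) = (o - 5)*(o + 4)*(o - 3)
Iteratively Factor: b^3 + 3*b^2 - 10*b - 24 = (b + 2)*(b^2 + b - 12) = (b + 2)*(b + 4)*(b - 3)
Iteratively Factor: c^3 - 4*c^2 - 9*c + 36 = (c + 3)*(c^2 - 7*c + 12) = (c - 3)*(c + 3)*(c - 4)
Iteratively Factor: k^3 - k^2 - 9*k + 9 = (k - 3)*(k^2 + 2*k - 3) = (k - 3)*(k - 1)*(k + 3)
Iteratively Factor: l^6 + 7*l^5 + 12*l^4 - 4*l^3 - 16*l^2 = (l - 1)*(l^5 + 8*l^4 + 20*l^3 + 16*l^2) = (l - 1)*(l + 2)*(l^4 + 6*l^3 + 8*l^2) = l*(l - 1)*(l + 2)*(l^3 + 6*l^2 + 8*l) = l*(l - 1)*(l + 2)*(l + 4)*(l^2 + 2*l) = l*(l - 1)*(l + 2)^2*(l + 4)*(l)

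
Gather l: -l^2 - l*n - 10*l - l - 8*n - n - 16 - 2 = -l^2 + l*(-n - 11) - 9*n - 18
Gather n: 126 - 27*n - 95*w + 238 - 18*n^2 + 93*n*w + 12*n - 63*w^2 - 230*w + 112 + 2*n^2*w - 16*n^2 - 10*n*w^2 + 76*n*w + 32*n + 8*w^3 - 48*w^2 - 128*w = n^2*(2*w - 34) + n*(-10*w^2 + 169*w + 17) + 8*w^3 - 111*w^2 - 453*w + 476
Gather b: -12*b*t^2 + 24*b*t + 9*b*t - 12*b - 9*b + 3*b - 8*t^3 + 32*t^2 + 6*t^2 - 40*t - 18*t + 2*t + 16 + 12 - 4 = b*(-12*t^2 + 33*t - 18) - 8*t^3 + 38*t^2 - 56*t + 24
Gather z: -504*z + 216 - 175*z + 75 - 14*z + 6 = 297 - 693*z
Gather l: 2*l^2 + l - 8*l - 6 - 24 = 2*l^2 - 7*l - 30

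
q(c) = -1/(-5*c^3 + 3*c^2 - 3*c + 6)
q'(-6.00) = 0.00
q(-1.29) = -0.04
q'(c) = -(15*c^2 - 6*c + 3)/(-5*c^3 + 3*c^2 - 3*c + 6)^2 = 3*(-5*c^2 + 2*c - 1)/(5*c^3 - 3*c^2 + 3*c - 6)^2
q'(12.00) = 0.00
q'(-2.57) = -0.01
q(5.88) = 0.00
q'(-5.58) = -0.00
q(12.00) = 0.00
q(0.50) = -0.22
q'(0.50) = -0.18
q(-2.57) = -0.01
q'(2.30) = -0.03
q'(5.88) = -0.00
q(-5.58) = -0.00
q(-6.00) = 0.00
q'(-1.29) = -0.05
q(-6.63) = -0.00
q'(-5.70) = -0.00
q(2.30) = 0.02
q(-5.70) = -0.00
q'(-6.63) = -0.00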